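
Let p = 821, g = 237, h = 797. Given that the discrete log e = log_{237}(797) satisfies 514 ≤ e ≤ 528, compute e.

Compute 237^514 mod 821 = 590, then multiply by 237 repeatedly:
  237^514=590  237^515=260  237^516=45  237^517=813  237^518=567
  237^519=556  237^520=412  237^521=766  237^522=101  237^523=128
  237^524=780  237^525=135  237^526=797
Found 797 at exponent 526.

526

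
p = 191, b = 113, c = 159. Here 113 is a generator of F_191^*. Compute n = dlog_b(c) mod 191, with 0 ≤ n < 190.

Successive powers of 113 modulo 191:
  113^0=1  113^1=113  113^2=163  113^3=83  113^4=20  113^5=159
So 113^5 ≡ 159 (mod 191), giving n = 5.

5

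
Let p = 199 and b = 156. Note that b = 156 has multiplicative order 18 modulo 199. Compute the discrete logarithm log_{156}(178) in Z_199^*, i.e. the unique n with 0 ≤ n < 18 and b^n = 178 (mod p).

14

Successive powers of 156 modulo 199:
  156^0=1  156^1=156  156^2=58  156^3=93  156^4=180  156^5=21
  156^6=92  156^7=24  156^8=162  156^9=198  156^10=43  156^11=141
  156^12=106  156^13=19  156^14=178
So 156^14 ≡ 178 (mod 199), giving n = 14.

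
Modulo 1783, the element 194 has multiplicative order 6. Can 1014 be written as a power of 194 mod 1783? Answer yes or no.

⟨194⟩ has order 6; its elements mod 1783 are {1, 193, 194, 1589, 1590, 1782}.
1014 is not in this set.

no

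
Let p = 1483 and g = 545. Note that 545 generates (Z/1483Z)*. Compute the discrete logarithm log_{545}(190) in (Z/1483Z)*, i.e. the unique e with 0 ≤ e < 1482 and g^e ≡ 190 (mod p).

Baby-step giant-step with m = ceil(sqrt(1482)) = 39.
Baby table (545^j mod 1483 for j=0..38):
  0:1  1:545  2:425  3:277  4:1182  5:568  6:1096  7:1154
  8:138  9:1060  10:813  11:1151  12:1469  13:1268  14:1465  15:571
  16:1248  17:946  18:969  19:157  20:1034  21:1473  22:482  23:199
  24:196  25:44  26:252  27:904  28:324  29:103  30:1264  31:768
  32:354  33:140  34:667  35:180  36:222  37:867  38:921
Giant step factor: 545^(-39) ≡ 1204 (mod 1483).
Scan 190·1204^i mod 1483 for i = 0, 1, …:
  i=0: 190   i=1: 378   i=2: 1314   i=3: 1178
  i=4: 564   i=5: 1325   i=6: 1075   i=7: 1124
  i=8: 800   i=9: 733     …   i=34: 653
  i=35: 222
Match at i=35, j=36: e = 35·39 + 36 = 1401.

1401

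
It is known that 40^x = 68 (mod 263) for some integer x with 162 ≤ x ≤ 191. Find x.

Compute 40^162 mod 263 = 166, then multiply by 40 repeatedly:
  40^162=166  40^163=65  40^164=233  40^165=115  40^166=129
  40^167=163  40^168=208  40^169=167  40^170=105  40^171=255
  40^172=206  40^173=87  40^174=61  40^175=73  40^176=27
  40^177=28  40^178=68
Found 68 at exponent 178.

178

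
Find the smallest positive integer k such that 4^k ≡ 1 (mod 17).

4

The order of 4 must divide p − 1 = 16 = 2^4.
Divisors: 1, 2, 4, 8, 16.
Check each in increasing order: 4^1 ≡ 4;  4^2 ≡ 16;  4^4 ≡ 1.
Smallest exponent giving 1 is 4.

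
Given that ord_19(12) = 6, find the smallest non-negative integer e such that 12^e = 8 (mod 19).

5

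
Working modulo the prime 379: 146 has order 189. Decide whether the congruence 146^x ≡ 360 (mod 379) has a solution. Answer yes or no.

no

360 ∈ ⟨146⟩ iff 360^189 ≡ 1 (mod 379), since |⟨146⟩| = 189.
360^189 mod 379 = 378.
Since 378 ≠ 1, 360 does not lie in the subgroup.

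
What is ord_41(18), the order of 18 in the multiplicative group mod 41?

5

The order of 18 must divide p − 1 = 40 = 2^3 · 5.
Divisors: 1, 2, 4, 5, 8, 10, 20, 40.
Check each in increasing order: 18^1 ≡ 18;  18^2 ≡ 37;  18^4 ≡ 16;  18^5 ≡ 1.
Smallest exponent giving 1 is 5.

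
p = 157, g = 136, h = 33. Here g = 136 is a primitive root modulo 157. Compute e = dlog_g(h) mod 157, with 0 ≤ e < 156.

134

Baby-step giant-step with m = ceil(sqrt(156)) = 13.
Baby table (136^j mod 157 for j=0..12):
  0:1  1:136  2:127  3:2  4:115  5:97  6:4  7:73
  8:37  9:8  10:146  11:74  12:16
Giant step factor: 136^(-13) ≡ 107 (mod 157).
Scan 33·107^i mod 157 for i = 0, 1, …:
  i=0: 33   i=1: 77   i=2: 75   i=3: 18
  i=4: 42   i=5: 98   i=6: 124   i=7: 80
  i=8: 82   i=9: 139   i=10: 115
Match at i=10, j=4: e = 10·13 + 4 = 134.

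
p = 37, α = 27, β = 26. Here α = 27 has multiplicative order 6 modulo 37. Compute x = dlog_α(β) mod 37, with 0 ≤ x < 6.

2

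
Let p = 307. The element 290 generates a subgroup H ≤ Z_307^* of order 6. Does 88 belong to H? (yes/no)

no

88 ∈ ⟨290⟩ iff 88^6 ≡ 1 (mod 307), since |⟨290⟩| = 6.
88^6 mod 307 = 19.
Since 19 ≠ 1, 88 does not lie in the subgroup.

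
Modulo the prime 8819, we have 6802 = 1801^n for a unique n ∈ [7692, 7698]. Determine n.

Compute 1801^7692 mod 8819 = 76, then multiply by 1801 repeatedly:
  1801^7692=76  1801^7693=4591  1801^7694=4988  1801^7695=5646  1801^7696=139
  1801^7697=3407  1801^7698=6802
Found 6802 at exponent 7698.

7698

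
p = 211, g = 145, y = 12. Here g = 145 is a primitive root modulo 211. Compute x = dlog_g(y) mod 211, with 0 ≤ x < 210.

Successive powers of 145 modulo 211:
  145^0=1  145^1=145  145^2=136  145^3=97  145^4=139  145^5=110
  145^6=125  145^7=190  145^8=120  145^9=98  145^10=73  145^11=35
  145^12=11  145^13=118  145^14=19  145^15=12
So 145^15 ≡ 12 (mod 211), giving x = 15.

15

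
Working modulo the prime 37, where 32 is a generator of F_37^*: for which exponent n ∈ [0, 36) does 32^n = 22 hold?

Successive powers of 32 modulo 37:
  32^0=1  32^1=32  32^2=25  32^3=23  32^4=33  32^5=20
  32^6=11  32^7=19  32^8=16  32^9=31  32^10=30  32^11=35
  32^12=10  32^13=24  32^14=28  32^15=8  32^16=34  32^17=15
  32^18=36  32^19=5  32^20=12  32^21=14  32^22=4  32^23=17
  32^24=26  32^25=18  32^26=21  32^27=6  32^28=7  32^29=2
  32^30=27  32^31=13  32^32=9  32^33=29  32^34=3  32^35=22
So 32^35 ≡ 22 (mod 37), giving n = 35.

35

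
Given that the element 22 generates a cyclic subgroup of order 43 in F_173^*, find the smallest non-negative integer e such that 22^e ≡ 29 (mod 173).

6

Successive powers of 22 modulo 173:
  22^0=1  22^1=22  22^2=138  22^3=95  22^4=14  22^5=135
  22^6=29
So 22^6 ≡ 29 (mod 173), giving e = 6.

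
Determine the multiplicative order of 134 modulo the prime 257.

64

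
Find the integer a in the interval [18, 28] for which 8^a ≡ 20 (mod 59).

Compute 8^18 mod 59 = 48, then multiply by 8 repeatedly:
  8^18=48  8^19=30  8^20=4  8^21=32  8^22=20
Found 20 at exponent 22.

22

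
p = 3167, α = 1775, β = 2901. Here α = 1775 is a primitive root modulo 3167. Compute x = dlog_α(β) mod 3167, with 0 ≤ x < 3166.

2833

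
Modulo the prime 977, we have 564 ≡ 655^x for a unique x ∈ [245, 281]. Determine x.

249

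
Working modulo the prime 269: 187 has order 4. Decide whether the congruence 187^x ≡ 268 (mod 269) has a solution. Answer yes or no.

yes

⟨187⟩ has order 4; its elements mod 269 are {1, 82, 187, 268}.
268 is in this set.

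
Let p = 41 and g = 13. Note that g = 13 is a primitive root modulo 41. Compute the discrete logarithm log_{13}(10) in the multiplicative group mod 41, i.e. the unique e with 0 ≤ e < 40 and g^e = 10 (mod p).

Successive powers of 13 modulo 41:
  13^0=1  13^1=13  13^2=5  13^3=24  13^4=25  13^5=38
  13^6=2  13^7=26  13^8=10
So 13^8 ≡ 10 (mod 41), giving e = 8.

8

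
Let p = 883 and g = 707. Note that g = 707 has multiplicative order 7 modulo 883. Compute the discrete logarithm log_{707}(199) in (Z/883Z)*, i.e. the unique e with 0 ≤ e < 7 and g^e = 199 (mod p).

5

Successive powers of 707 modulo 883:
  707^0=1  707^1=707  707^2=71  707^3=749  707^4=626  707^5=199
So 707^5 ≡ 199 (mod 883), giving e = 5.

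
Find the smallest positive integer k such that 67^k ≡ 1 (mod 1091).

218

The order of 67 must divide p − 1 = 1090 = 2 · 5 · 109.
Divisors: 1, 2, 5, 10, 109, 218, 545, 1090.
Check each in increasing order: 67^1 ≡ 67;  67^2 ≡ 125;  67^5 ≡ 606;  67^10 ≡ 660;  67^109 ≡ 1090;  67^218 ≡ 1.
Smallest exponent giving 1 is 218.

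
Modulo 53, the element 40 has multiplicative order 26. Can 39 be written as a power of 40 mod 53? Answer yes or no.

no

39 ∈ ⟨40⟩ iff 39^26 ≡ 1 (mod 53), since |⟨40⟩| = 26.
39^26 mod 53 = 52.
Since 52 ≠ 1, 39 does not lie in the subgroup.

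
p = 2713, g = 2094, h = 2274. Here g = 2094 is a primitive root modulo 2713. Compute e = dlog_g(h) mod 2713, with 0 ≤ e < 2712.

Baby-step giant-step with m = ceil(sqrt(2712)) = 53.
Baby table (2094^j mod 2713 for j=0..52):
  0:1  1:2094  2:628  3:1940  4:999  5:183  6:669  7:978
  8:2330  9:1046  10:933  11:342  12:2629  13:449  14:1508  15:2533
  16:187  17:906  18:777  19:1951  20:2329  21:1665  22:305  23:1115
  24:1630  25:266  26:839  27:1555  28:570  29:2573  30:2557  31:1609
  32:2413  33:1216  34:1510  35:1295  36:1443  37:2073  38:62  39:2317
  40:954  41:908  42:2252  43:494  44:783  45:950  46:671  47:2453
  48:873  49:2213  50:218  51:708  52:1254
Giant step factor: 2094^(-53) ≡ 2299 (mod 2713).
Scan 2274·2299^i mod 2713 for i = 0, 1, …:
  i=0: 2274   i=1: 2688   i=2: 2211   i=3: 1640
  i=4: 2003   i=5: 936   i=6: 455   i=7: 1540
  i=8: 2708   i=9: 2070     …   i=39: 907
  i=40: 1609
Match at i=40, j=31: e = 40·53 + 31 = 2151.

2151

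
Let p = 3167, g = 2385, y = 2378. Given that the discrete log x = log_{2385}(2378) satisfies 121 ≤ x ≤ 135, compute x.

Compute 2385^121 mod 3167 = 3041, then multiply by 2385 repeatedly:
  2385^121=3041  2385^122=355  2385^123=1086  2385^124=2671  2385^125=1498
  2385^126=354  2385^127=1868  2385^128=2378
Found 2378 at exponent 128.

128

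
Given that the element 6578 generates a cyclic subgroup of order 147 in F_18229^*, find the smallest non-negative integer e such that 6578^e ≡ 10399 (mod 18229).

70

Baby-step giant-step with m = ceil(sqrt(147)) = 13.
Baby table (6578^j mod 18229 for j=0..12):
  0:1  1:6578  2:12667  3:16996  4:1231  5:3842  6:7282  7:13413
  8:2354  9:8191  10:13703  11:14158  12:17592
Giant step factor: 6578^(-13) ≡ 7478 (mod 18229).
Scan 10399·7478^i mod 18229 for i = 0, 1, …:
  i=0: 10399   i=1: 17037   i=2: 205   i=3: 1754
  i=4: 9761   i=5: 3842
Match at i=5, j=5: e = 5·13 + 5 = 70.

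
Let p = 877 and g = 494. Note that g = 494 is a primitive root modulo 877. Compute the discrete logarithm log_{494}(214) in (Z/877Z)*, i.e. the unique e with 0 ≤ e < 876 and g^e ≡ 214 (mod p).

74

Baby-step giant-step with m = ceil(sqrt(876)) = 30.
Baby table (494^j mod 877 for j=0..29):
  0:1  1:494  2:230  3:487  4:280  5:631  6:379  7:425
  8:347  9:403  10:3  11:605  12:690  13:584  14:840  15:139
  16:260  17:398  18:164  19:332  20:9  21:61  22:316  23:875
  24:766  25:417  26:780  27:317  28:492  29:119
Giant step factor: 494^(-30) ≡ 65 (mod 877).
Scan 214·65^i mod 877 for i = 0, 1, …:
  i=0: 214   i=1: 755   i=2: 840
Match at i=2, j=14: e = 2·30 + 14 = 74.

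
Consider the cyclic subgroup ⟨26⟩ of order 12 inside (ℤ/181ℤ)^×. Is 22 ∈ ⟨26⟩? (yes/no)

22 ∈ ⟨26⟩ iff 22^12 ≡ 1 (mod 181), since |⟨26⟩| = 12.
22^12 mod 181 = 59.
Since 59 ≠ 1, 22 does not lie in the subgroup.

no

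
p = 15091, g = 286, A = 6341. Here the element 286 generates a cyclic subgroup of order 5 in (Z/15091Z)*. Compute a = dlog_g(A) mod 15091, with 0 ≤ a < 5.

2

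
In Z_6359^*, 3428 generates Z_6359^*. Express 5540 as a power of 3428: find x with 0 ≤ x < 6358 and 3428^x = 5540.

Baby-step giant-step with m = ceil(sqrt(6358)) = 80.
Baby table (3428^j mod 6359 for j=0..79):
  0:1  1:3428  2:6111  3:1962  4:4273  5:3067  6:2249  7:2464
  8:1840  9:5751  10:1528  11:4527  12:2596  13:2847  14:4810  15:6152
  16:2612  17:464  18:842  19:5749  20:1031  21:5023  22:5031  23:660
  24:5035  25:1654  26:4043  27:3143  28:2058  29:2693  30:4695  31:6190
  32:5696  33:3758  34:5449  35:2789  36:3115  37:1459  38:3278  39:631
  40:1008  41:2487  42:4376  43:47  44:2141  45:1062  46:3188  47:3702
  48:4251  49:3959  50:1346  51:3813  52:3219  53:1867  54:2922  55:1191
  56:270  57:3505  58:2989  59:1943  60:2731  61:1420  62:3125  63:3944
  64:798  65:1174  66:5584  67:1362  68:1430  69:5610  70:1464  71:1341
  72:5750  73:4459  74:4775  75:634  76:4933  77:1743  78:3903  79:148
Giant step factor: 3428^(-80) ≡ 476 (mod 6359).
Scan 5540·476^i mod 6359 for i = 0, 1, …:
  i=0: 5540   i=1: 4414   i=2: 2594   i=3: 1098
  i=4: 1210   i=5: 3650   i=6: 1393   i=7: 1732
  i=8: 4121   i=9: 3024     …   i=70: 4560
  i=71: 2141
Match at i=71, j=44: x = 71·80 + 44 = 5724.

5724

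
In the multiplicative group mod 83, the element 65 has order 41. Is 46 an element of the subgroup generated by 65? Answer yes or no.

46 ∈ ⟨65⟩ iff 46^41 ≡ 1 (mod 83), since |⟨65⟩| = 41.
46^41 mod 83 = 82.
Since 82 ≠ 1, 46 does not lie in the subgroup.

no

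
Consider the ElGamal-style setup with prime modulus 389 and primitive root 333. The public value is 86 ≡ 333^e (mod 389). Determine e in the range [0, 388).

326

Baby-step giant-step with m = ceil(sqrt(388)) = 20.
Baby table (333^j mod 389 for j=0..19):
  0:1  1:333  2:24  3:212  4:187  5:31  6:209  7:355
  8:348  9:351  10:183  11:255  12:113  13:285  14:378  15:227
  16:125  17:2  18:277  19:48
Giant step factor: 333^(-20) ≡ 289 (mod 389).
Scan 86·289^i mod 389 for i = 0, 1, …:
  i=0: 86   i=1: 347   i=2: 310   i=3: 120
  i=4: 59   i=5: 324   i=6: 276   i=7: 19
  i=8: 45   i=9: 168     …   i=15: 313
  i=16: 209
Match at i=16, j=6: e = 16·20 + 6 = 326.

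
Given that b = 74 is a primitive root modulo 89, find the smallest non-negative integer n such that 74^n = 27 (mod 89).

49

Baby-step giant-step with m = ceil(sqrt(88)) = 10.
Baby table (74^j mod 89 for j=0..9):
  0:1  1:74  2:47  3:7  4:73  5:62  6:49  7:66
  8:78  9:76
Giant step factor: 74^(-10) ≡ 21 (mod 89).
Scan 27·21^i mod 89 for i = 0, 1, …:
  i=0: 27   i=1: 33   i=2: 70   i=3: 46
  i=4: 76
Match at i=4, j=9: n = 4·10 + 9 = 49.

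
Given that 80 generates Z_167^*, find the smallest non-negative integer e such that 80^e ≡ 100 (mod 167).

50

Baby-step giant-step with m = ceil(sqrt(166)) = 13.
Baby table (80^j mod 167 for j=0..12):
  0:1  1:80  2:54  3:145  4:77  5:148  6:150  7:143
  8:84  9:40  10:27  11:156  12:122
Giant step factor: 80^(-13) ≡ 79 (mod 167).
Scan 100·79^i mod 167 for i = 0, 1, …:
  i=0: 100   i=1: 51   i=2: 21   i=3: 156
Match at i=3, j=11: e = 3·13 + 11 = 50.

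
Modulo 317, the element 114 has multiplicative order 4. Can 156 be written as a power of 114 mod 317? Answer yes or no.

no

156 ∈ ⟨114⟩ iff 156^4 ≡ 1 (mod 317), since |⟨114⟩| = 4.
156^4 mod 317 = 257.
Since 257 ≠ 1, 156 does not lie in the subgroup.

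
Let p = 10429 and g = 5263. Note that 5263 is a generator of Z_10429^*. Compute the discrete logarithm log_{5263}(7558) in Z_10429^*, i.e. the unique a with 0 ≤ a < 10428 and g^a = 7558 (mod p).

Baby-step giant-step with m = ceil(sqrt(10428)) = 103.
Baby table (5263^j mod 10429 for j=0..102):
  0:1  1:5263  2:10174  3:3276  4:2451  5:9369  6:735  7:9575
  8:297  9:9190  10:7697  11:3075  12:8346  13:8479  14:9715  15:7087
  16:4777  17:7461  18:2058  19:5952  20:7089  21:4874  22:6951  23:8610
  24:425  25:4969  26:6344  27:5243  28:9204  29:8376  30:9934  31:2065
  32:1077  33:5304  34:6948  35:3250  36:1190  37:5570  38:9420  39:8423
  40:6999  41:509  42:9043  43:5782  44:9273  45:6508  46:2768  47:9100
  48:3332  49:5167  50:5518  51:6898  52:825  53:3511  54:8634  55:1589
  56:9278  57:1536  58:1493  59:4622  60:5158  61:10296  62:9193  63:2628
  64:2310  65:7745  66:5403  67:6535  68:9292  69:2215  70:8352  71:8770
  72:8185  73:5885  74:9054  75:1101  76:6468  77:828  78:8871  79:7869
  80:988  81:6202  82:8785  83:3698  84:2060  85:6049  86:6579  87:997
  88:1424  89:6490  90:1895  91:3261  92:6938  93:2765  94:3740  95:4097
  96:5768  97:8594  98:10078  99:9049  100:6073  101:7743  102:5306
Giant step factor: 5263^(-103) ≡ 2259 (mod 10429).
Scan 7558·2259^i mod 10429 for i = 0, 1, …:
  i=0: 7558   i=1: 1249   i=2: 5661   i=3: 2245
  i=4: 2961   i=5: 3910   i=6: 9756   i=7: 2327
  i=8: 477   i=9: 3356     …   i=21: 585
  i=22: 7461
Match at i=22, j=17: a = 22·103 + 17 = 2283.

2283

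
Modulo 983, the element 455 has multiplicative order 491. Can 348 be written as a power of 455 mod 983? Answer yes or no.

no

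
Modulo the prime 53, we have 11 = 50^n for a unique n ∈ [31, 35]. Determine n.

34

Compute 50^31 mod 53 = 31, then multiply by 50 repeatedly:
  50^31=31  50^32=13  50^33=14  50^34=11
Found 11 at exponent 34.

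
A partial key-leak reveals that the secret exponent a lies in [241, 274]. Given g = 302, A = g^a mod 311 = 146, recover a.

260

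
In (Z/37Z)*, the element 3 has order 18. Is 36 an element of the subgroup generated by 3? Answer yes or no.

⟨3⟩ has order 18; its elements mod 37 are {1, 3, 4, 7, 9, 10, 11, 12, 16, 21, 25, 26, 27, 28, 30, 33, 34, 36}.
36 is in this set.

yes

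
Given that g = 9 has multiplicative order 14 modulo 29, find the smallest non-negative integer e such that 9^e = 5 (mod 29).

5

Successive powers of 9 modulo 29:
  9^0=1  9^1=9  9^2=23  9^3=4  9^4=7  9^5=5
So 9^5 ≡ 5 (mod 29), giving e = 5.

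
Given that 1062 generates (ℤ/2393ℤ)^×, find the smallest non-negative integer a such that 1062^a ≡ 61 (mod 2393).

240

Baby-step giant-step with m = ceil(sqrt(2392)) = 49.
Baby table (1062^j mod 2393 for j=0..48):
  0:1  1:1062  2:741  3:2038  4:1084  5:175  6:1589  7:453
  8:93  9:653  10:1909  11:487  12:306  13:1917  14:1804  15:1448
  16:1470  17:904  18:455  19:2217  20:2135  21:1199  22:262  23:656
  24:309  25:317  26:1634  27:383  28:2329  29:1429  30:436  31:1183
  32:21  33:765  34:1203  35:2117  36:1227  37:1282  38:2260  39:2334
  40:1953  41:1748  42:1801  43:655  44:1640  45:1969  46:1989  47:1692
  48:2154
Giant step factor: 1062^(-49) ≡ 2049 (mod 2393).
Scan 61·2049^i mod 2393 for i = 0, 1, …:
  i=0: 61   i=1: 553   i=2: 1208   i=3: 830
  i=4: 1640
Match at i=4, j=44: a = 4·49 + 44 = 240.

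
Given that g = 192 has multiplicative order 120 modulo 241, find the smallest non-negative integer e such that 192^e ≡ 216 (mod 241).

Baby-step giant-step with m = ceil(sqrt(120)) = 11.
Baby table (192^j mod 241 for j=0..10):
  0:1  1:192  2:232  3:200  4:81  5:128  6:235  7:53
  8:54  9:5  10:237
Giant step factor: 192^(-11) ≡ 166 (mod 241).
Scan 216·166^i mod 241 for i = 0, 1, …:
  i=0: 216   i=1: 188   i=2: 119   i=3: 233
  i=4: 118   i=5: 67   i=6: 36   i=7: 192
Match at i=7, j=1: e = 7·11 + 1 = 78.

78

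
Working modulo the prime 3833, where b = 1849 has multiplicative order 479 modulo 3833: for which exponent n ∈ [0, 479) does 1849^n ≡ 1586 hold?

51

Baby-step giant-step with m = ceil(sqrt(479)) = 22.
Baby table (1849^j mod 3833 for j=0..21):
  0:1  1:1849  2:3598  3:2447  4:1563  5:3738  6:663  7:3160
  8:1348  9:1002  10:1359  11:2176  12:2607  13:2262  14:635  15:1217
  16:262  17:1480  18:3591  19:1003  20:3208  21:1941
Giant step factor: 1849^(-22) ≡ 248 (mod 3833).
Scan 1586·248^i mod 3833 for i = 0, 1, …:
  i=0: 1586   i=1: 2362   i=2: 3160
Match at i=2, j=7: n = 2·22 + 7 = 51.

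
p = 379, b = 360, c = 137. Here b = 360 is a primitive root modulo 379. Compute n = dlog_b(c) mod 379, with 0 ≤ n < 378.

Baby-step giant-step with m = ceil(sqrt(378)) = 20.
Baby table (360^j mod 379 for j=0..19):
  0:1  1:360  2:361  3:342  4:324  5:287  6:232  7:140
  8:372  9:133  10:126  11:259  12:6  13:265  14:271  15:157
  16:49  17:206  18:255  19:82
Giant step factor: 360^(-20) ≡ 9 (mod 379).
Scan 137·9^i mod 379 for i = 0, 1, …:
  i=0: 137   i=1: 96   i=2: 106   i=3: 196
  i=4: 248   i=5: 337   i=6: 1
Match at i=6, j=0: n = 6·20 + 0 = 120.

120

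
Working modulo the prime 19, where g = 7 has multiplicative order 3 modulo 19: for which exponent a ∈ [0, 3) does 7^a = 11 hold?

2

Successive powers of 7 modulo 19:
  7^0=1  7^1=7  7^2=11
So 7^2 ≡ 11 (mod 19), giving a = 2.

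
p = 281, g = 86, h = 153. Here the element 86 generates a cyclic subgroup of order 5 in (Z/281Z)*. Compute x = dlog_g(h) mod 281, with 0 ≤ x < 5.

3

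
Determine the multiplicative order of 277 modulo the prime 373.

124

The order of 277 must divide p − 1 = 372 = 2^2 · 3 · 31.
Divisors: 1, 2, 3, 4, 6, 12, 31, 62, 93, 124, 186, 372.
Check each in increasing order: 277^1 ≡ 277;  277^2 ≡ 264;  277^3 ≡ 20;  277^4 ≡ 318;  277^6 ≡ 27;  277^12 ≡ 356;  277^31 ≡ 269;  277^62 ≡ 372;  277^93 ≡ 104;  277^124 ≡ 1.
Smallest exponent giving 1 is 124.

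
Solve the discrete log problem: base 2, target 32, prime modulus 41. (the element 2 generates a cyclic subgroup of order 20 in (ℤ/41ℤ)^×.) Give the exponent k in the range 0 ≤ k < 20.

Successive powers of 2 modulo 41:
  2^0=1  2^1=2  2^2=4  2^3=8  2^4=16  2^5=32
So 2^5 ≡ 32 (mod 41), giving k = 5.

5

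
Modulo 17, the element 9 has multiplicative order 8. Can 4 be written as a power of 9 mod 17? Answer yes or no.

⟨9⟩ has order 8; its elements mod 17 are {1, 2, 4, 8, 9, 13, 15, 16}.
4 is in this set.

yes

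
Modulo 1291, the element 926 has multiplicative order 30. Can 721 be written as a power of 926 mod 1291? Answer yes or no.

no

721 ∈ ⟨926⟩ iff 721^30 ≡ 1 (mod 1291), since |⟨926⟩| = 30.
721^30 mod 1291 = 550.
Since 550 ≠ 1, 721 does not lie in the subgroup.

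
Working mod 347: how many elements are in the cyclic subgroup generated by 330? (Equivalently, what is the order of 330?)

The order of 330 must divide p − 1 = 346 = 2 · 173.
Divisors: 1, 2, 173, 346.
Check each in increasing order: 330^1 ≡ 330;  330^2 ≡ 289;  330^173 ≡ 1.
Smallest exponent giving 1 is 173.

173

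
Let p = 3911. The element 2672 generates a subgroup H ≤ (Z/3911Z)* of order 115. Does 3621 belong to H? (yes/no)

no

3621 ∈ ⟨2672⟩ iff 3621^115 ≡ 1 (mod 3911), since |⟨2672⟩| = 115.
3621^115 mod 3911 = 3661.
Since 3661 ≠ 1, 3621 does not lie in the subgroup.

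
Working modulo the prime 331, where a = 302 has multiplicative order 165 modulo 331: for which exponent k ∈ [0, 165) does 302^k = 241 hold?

Baby-step giant-step with m = ceil(sqrt(165)) = 13.
Baby table (302^j mod 331 for j=0..12):
  0:1  1:302  2:179  3:105  4:265  5:259  6:102  7:21
  8:53  9:118  10:219  11:269  12:143
Giant step factor: 302^(-13) ≡ 87 (mod 331).
Scan 241·87^i mod 331 for i = 0, 1, …:
  i=0: 241   i=1: 114   i=2: 319   i=3: 280
  i=4: 197   i=5: 258   i=6: 269
Match at i=6, j=11: k = 6·13 + 11 = 89.

89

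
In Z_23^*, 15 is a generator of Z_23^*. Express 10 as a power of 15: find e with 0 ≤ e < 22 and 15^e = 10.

Successive powers of 15 modulo 23:
  15^0=1  15^1=15  15^2=18  15^3=17  15^4=2  15^5=7
  15^6=13  15^7=11  15^8=4  15^9=14  15^10=3  15^11=22
  15^12=8  15^13=5  15^14=6  15^15=21  15^16=16  15^17=10
So 15^17 ≡ 10 (mod 23), giving e = 17.

17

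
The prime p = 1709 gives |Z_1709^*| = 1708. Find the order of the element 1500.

244

The order of 1500 must divide p − 1 = 1708 = 2^2 · 7 · 61.
Divisors: 1, 2, 4, 7, 14, 28, 61, 122, 244, 427, 854, 1708.
Check each in increasing order: 1500^1 ≡ 1500;  1500^2 ≡ 956;  1500^4 ≡ 1330;  1500^7 ≡ 1635;  1500^14 ≡ 349;  1500^28 ≡ 462;  1500^61 ≡ 1319;  1500^122 ≡ 1708;  1500^244 ≡ 1.
Smallest exponent giving 1 is 244.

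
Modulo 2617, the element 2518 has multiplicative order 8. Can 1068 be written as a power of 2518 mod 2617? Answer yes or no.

⟨2518⟩ has order 8; its elements mod 2617 are {1, 99, 608, 667, 1950, 2009, 2518, 2616}.
1068 is not in this set.

no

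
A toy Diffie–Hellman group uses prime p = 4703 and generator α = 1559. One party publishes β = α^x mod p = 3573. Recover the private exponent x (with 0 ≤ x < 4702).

Baby-step giant-step with m = ceil(sqrt(4702)) = 69.
Baby table (1559^j mod 4703 for j=0..68):
  0:1  1:1559  2:3733  3:2136  4:300  5:2103  6:586  7:1192
  8:643  9:698  10:1789  11:172  12:77  13:2468  14:558  15:4570
  16:4288  17:2029  18:2795  19:2427  20:2481  21:2013  22:1366  23:3838
  24:1226  25:1916  26:639  27:3868  28:966  29:1034  30:3580  31:3462
  32:2917  33:4505  34:1716  35:3940  36:342  37:1739  38:2173  39:1547
  40:3837  41:4370  42:2886  43:3206  44:3568  45:3566  46:448  47:2388
  48:2819  49:2219  50:2716  51:1544  52:3863  53:2577  54:1181  55:2306
  56:1962  57:1808  58:1575  59:459  60:725  61:1555  62:2200  63:1313
  64:1162  65:903  66:1580  67:3551  68:578
Giant step factor: 1559^(-69) ≡ 2221 (mod 4703).
Scan 3573·2221^i mod 4703 for i = 0, 1, …:
  i=0: 3573   i=1: 1672   i=2: 2845   i=3: 2616
  i=4: 1931   i=5: 4318   i=6: 861   i=7: 2863
  i=8: 267   i=9: 429   i=10: 2803   i=11: 3394
  i=12: 3868
Match at i=12, j=27: x = 12·69 + 27 = 855.

855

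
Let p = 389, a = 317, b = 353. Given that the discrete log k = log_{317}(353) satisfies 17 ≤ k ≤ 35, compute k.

22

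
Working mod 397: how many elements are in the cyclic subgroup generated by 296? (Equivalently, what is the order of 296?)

396

The order of 296 must divide p − 1 = 396 = 2^2 · 3^2 · 11.
Divisors: 1, 2, 3, 4, 6, 9, 11, 12, 18, 22, 33, 36, 44, 66, 99, 132, 198, 396.
Check each in increasing order: 296^1 ≡ 296;  296^2 ≡ 276;  296^3 ≡ 311;  296^4 ≡ 349;  296^6 ≡ 250;  296^9 ≡ 335;  296^11 ≡ 356;  296^12 ≡ 171;  296^18 ≡ 271;  296^22 ≡ 93;  296^33 ≡ 157;  296^36 ≡ 393;  296^44 ≡ 312;  296^66 ≡ 35;  296^99 ≡ 334;  296^132 ≡ 34;  296^198 ≡ 396;  296^396 ≡ 1.
Smallest exponent giving 1 is 396.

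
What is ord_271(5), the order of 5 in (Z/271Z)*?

27

The order of 5 must divide p − 1 = 270 = 2 · 3^3 · 5.
Divisors: 1, 2, 3, 5, 6, 9, 10, 15, 18, 27, 30, 45, 54, 90, 135, 270.
Check each in increasing order: 5^1 ≡ 5;  5^2 ≡ 25;  5^3 ≡ 125;  5^5 ≡ 144;  5^6 ≡ 178;  5^9 ≡ 28;  5^10 ≡ 140;  5^15 ≡ 106;  5^18 ≡ 242;  5^27 ≡ 1.
Smallest exponent giving 1 is 27.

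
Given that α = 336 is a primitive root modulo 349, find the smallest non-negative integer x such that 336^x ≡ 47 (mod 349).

51

Baby-step giant-step with m = ceil(sqrt(348)) = 19.
Baby table (336^j mod 349 for j=0..18):
  0:1  1:336  2:169  3:246  4:292  5:43  6:139  7:287
  8:108  9:341  10:104  11:44  12:126  13:107  14:5  15:284
  16:147  17:183  18:64
Giant step factor: 336^(-19) ≡ 237 (mod 349).
Scan 47·237^i mod 349 for i = 0, 1, …:
  i=0: 47   i=1: 320   i=2: 107
Match at i=2, j=13: x = 2·19 + 13 = 51.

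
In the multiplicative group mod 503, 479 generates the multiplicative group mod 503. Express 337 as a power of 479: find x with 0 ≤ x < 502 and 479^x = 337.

Baby-step giant-step with m = ceil(sqrt(502)) = 23.
Baby table (479^j mod 503 for j=0..22):
  0:1  1:479  2:73  3:260  4:299  5:369  6:198  7:278
  8:370  9:174  10:351  11:127  12:473  13:217  14:325  15:248
  16:84  17:499  18:96  19:211  20:469  21:313  22:33
Giant step factor: 479^(-23) ≡ 228 (mod 503).
Scan 337·228^i mod 503 for i = 0, 1, …:
  i=0: 337   i=1: 380   i=2: 124   i=3: 104
  i=4: 71   i=5: 92   i=6: 353   i=7: 4
  i=8: 409   i=9: 197     …   i=17: 257
  i=18: 248
Match at i=18, j=15: x = 18·23 + 15 = 429.

429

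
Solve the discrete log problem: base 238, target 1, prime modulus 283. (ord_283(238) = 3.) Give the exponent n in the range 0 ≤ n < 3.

0

Successive powers of 238 modulo 283:
  238^0=1
So 238^0 ≡ 1 (mod 283), giving n = 0.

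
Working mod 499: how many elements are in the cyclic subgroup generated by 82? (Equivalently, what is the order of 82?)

249

The order of 82 must divide p − 1 = 498 = 2 · 3 · 83.
Divisors: 1, 2, 3, 6, 83, 166, 249, 498.
Check each in increasing order: 82^1 ≡ 82;  82^2 ≡ 237;  82^3 ≡ 472;  82^6 ≡ 230;  82^83 ≡ 359;  82^166 ≡ 139;  82^249 ≡ 1.
Smallest exponent giving 1 is 249.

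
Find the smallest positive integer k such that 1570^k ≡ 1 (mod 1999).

999

The order of 1570 must divide p − 1 = 1998 = 2 · 3^3 · 37.
Divisors: 1, 2, 3, 6, 9, 18, 27, 37, 54, 74, 111, 222, 333, 666, 999, 1998.
Check each in increasing order: 1570^1 ≡ 1570;  1570^2 ≡ 133;  1570^3 ≡ 914;  1570^6 ≡ 1813;  1570^9 ≡ 1910;  1570^18 ≡ 1924;  1570^27 ≡ 678;  1570^37 ≡ 1667;  1570^54 ≡ 1913;  1570^74 ≡ 279;  1570^111 ≡ 1325;  1570^222 ≡ 503;  1570^333 ≡ 808;  1570^666 ≡ 1190;  1570^999 ≡ 1.
Smallest exponent giving 1 is 999.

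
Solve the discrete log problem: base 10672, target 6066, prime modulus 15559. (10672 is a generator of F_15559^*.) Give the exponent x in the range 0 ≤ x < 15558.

Baby-step giant-step with m = ceil(sqrt(15558)) = 125.
Baby table (10672^j mod 15559 for j=0..124):
  0:1  1:10672  2:15263  3:15124  4:9821  5:4288  6:2517  7:6590
  8:1800  9:9794  10:11765  11:10509  12:2776  13:1136  14:2931  15:6042
  16:3728  17:853  18:1201  19:12015  20:2361  21:6571  22:1299  23:15418
  24:4471  25:10618  26:14658  27:15549  28:2193  29:2960  30:4350  31:10703
  32:3797  33:5948  34:11895  35:13118  36:10973  37:6822  38:3823  39:3358
  40:4199  41:1808  42:1816  43:9397  44:7029  45:3549  46:4322  47:7508
  48:12085  49:2569  50:1410  51:1967  52:2733  53:9010  54:100  55:9188
  56:1518  57:3177  58:1883  59:8707  60:2756  61:5522  62:8851  63:14742
  64:9575  65:8447  66:13097  67:4687  68:13038  69:12958  70:14943  71:7505
  72:11187  73:3457  74:2715  75:3622  76:5428  77:1459  78:11448  79:3788
  80:3254  81:14559  82:1474  83:379  84:14907  85:12288  86:6284  87:3558
  88:7016  89:4844  90:8170  91:13163  92:8884  93:9061  94:15366  95:9651
  96:10451  97:6160  98:2745  99:12602  100:12107  101:3968  102:10457  103:7956
  104:969  105:9992  106:8797  107:14137  108:10000  109:819  110:11769  111:6520
  112:1592  113:14955  114:11097  115:7635  116:13796  117:11654  118:8401  119:4514
  120:2744  121:1930  122:12403  123:4403  124:636
Giant step factor: 10672^(-125) ≡ 12577 (mod 15559).
Scan 6066·12577^i mod 15559 for i = 0, 1, …:
  i=0: 6066   i=1: 6305   i=2: 9321   i=3: 8711
  i=4: 7328   i=5: 8299   i=6: 6751   i=7: 1864
  i=8: 11674   i=9: 9174     …   i=98: 5869
  i=99: 2517
Match at i=99, j=6: x = 99·125 + 6 = 12381.

12381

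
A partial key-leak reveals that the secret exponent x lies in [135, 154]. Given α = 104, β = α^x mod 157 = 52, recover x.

148

Compute 104^135 mod 157 = 112, then multiply by 104 repeatedly:
  104^135=112  104^136=30  104^137=137  104^138=118  104^139=26
  104^140=35  104^141=29  104^142=33  104^143=135  104^144=67
  104^145=60  104^146=117  104^147=79  104^148=52
Found 52 at exponent 148.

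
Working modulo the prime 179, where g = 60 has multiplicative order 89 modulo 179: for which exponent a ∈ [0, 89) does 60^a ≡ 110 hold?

20

Successive powers of 60 modulo 179:
  60^0=1  60^1=60  60^2=20  60^3=126  60^4=42  60^5=14
  60^6=124  60^7=101  60^8=153  60^9=51  60^10=17  60^11=125
  60^12=161  60^13=173  60^14=177  60^15=59  60^16=139  60^17=106
  60^18=95  60^19=151  60^20=110
So 60^20 ≡ 110 (mod 179), giving a = 20.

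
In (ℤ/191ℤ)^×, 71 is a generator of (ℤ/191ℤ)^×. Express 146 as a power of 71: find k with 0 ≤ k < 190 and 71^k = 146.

Successive powers of 71 modulo 191:
  71^0=1  71^1=71  71^2=75  71^3=168  71^4=86  71^5=185
  71^6=147  71^7=123  71^8=138  71^9=57  71^10=36  71^11=73
  71^12=26  71^13=127  71^14=40  71^15=166  71^16=135  71^17=35
  71^18=2  71^19=142  71^20=150  71^21=145  71^22=172  71^23=179
  71^24=103  71^25=55  71^26=85  71^27=114  71^28=72  71^29=146
So 71^29 ≡ 146 (mod 191), giving k = 29.

29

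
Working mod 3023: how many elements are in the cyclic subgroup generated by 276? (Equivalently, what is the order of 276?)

1511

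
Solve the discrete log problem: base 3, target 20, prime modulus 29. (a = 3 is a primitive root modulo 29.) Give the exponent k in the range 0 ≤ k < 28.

Successive powers of 3 modulo 29:
  3^0=1  3^1=3  3^2=9  3^3=27  3^4=23  3^5=11
  3^6=4  3^7=12  3^8=7  3^9=21  3^10=5  3^11=15
  3^12=16  3^13=19  3^14=28  3^15=26  3^16=20
So 3^16 ≡ 20 (mod 29), giving k = 16.

16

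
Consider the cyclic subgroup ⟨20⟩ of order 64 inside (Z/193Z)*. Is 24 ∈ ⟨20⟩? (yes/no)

yes

24 ∈ ⟨20⟩ iff 24^64 ≡ 1 (mod 193), since |⟨20⟩| = 64.
24^64 mod 193 = 1.
Since 1 = 1, 24 lies in the subgroup.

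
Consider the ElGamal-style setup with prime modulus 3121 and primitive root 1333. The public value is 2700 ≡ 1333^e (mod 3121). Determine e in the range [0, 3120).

Baby-step giant-step with m = ceil(sqrt(3120)) = 56.
Baby table (1333^j mod 3121 for j=0..55):
  0:1  1:1333  2:1040  3:596  4:1734  5:1882  6:2543  7:413
  8:1233  9:1943  10:2710  11:1433  12:137  13:1603  14:2035  15:506
  16:362  17:1912  18:1960  19:403  20:387  21:906  22:2992  23:2819
  24:43  25:1141  26:1026  27:660  28:2779  29:2901  30:114  31:2154
  32:3083  33:2403  34:1053  35:2320  36:2770  37:267  38:117  39:3032
  40:3082  41:1070  42:13  43:1724  44:1036  45:1506  46:695  47:2619
  48:1849  49:2248  50:424  51:291  52:899  53:3024  54:1781  55:2113
Giant step factor: 1333^(-56) ≡ 552 (mod 3121).
Scan 2700·552^i mod 3121 for i = 0, 1, …:
  i=0: 2700   i=1: 1683   i=2: 2079   i=3: 2201
  i=4: 883   i=5: 540   i=6: 1585   i=7: 1040
Match at i=7, j=2: e = 7·56 + 2 = 394.

394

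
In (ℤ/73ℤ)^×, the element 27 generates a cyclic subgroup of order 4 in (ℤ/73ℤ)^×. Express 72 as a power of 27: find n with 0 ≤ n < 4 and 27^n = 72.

Successive powers of 27 modulo 73:
  27^0=1  27^1=27  27^2=72
So 27^2 ≡ 72 (mod 73), giving n = 2.

2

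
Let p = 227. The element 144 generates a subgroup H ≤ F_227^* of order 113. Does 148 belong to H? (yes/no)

no

148 ∈ ⟨144⟩ iff 148^113 ≡ 1 (mod 227), since |⟨144⟩| = 113.
148^113 mod 227 = 226.
Since 226 ≠ 1, 148 does not lie in the subgroup.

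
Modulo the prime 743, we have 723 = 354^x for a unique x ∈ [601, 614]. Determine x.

606

Compute 354^601 mod 743 = 102, then multiply by 354 repeatedly:
  354^601=102  354^602=444  354^603=403  354^604=6  354^605=638
  354^606=723
Found 723 at exponent 606.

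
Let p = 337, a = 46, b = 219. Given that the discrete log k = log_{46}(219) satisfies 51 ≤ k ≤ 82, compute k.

59

Compute 46^51 mod 337 = 135, then multiply by 46 repeatedly:
  46^51=135  46^52=144  46^53=221  46^54=56  46^55=217
  46^56=209  46^57=178  46^58=100  46^59=219
Found 219 at exponent 59.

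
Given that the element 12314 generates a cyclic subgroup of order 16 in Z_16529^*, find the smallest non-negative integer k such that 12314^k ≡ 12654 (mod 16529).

3

Successive powers of 12314 modulo 16529:
  12314^0=1  12314^1=12314  12314^2=14079  12314^3=12654
So 12314^3 ≡ 12654 (mod 16529), giving k = 3.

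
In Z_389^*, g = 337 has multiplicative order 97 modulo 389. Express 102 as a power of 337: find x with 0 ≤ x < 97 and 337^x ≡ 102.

59

Baby-step giant-step with m = ceil(sqrt(97)) = 10.
Baby table (337^j mod 389 for j=0..9):
  0:1  1:337  2:370  3:210  4:361  5:289  6:143  7:344
  8:6  9:77
Giant step factor: 337^(-10) ≡ 58 (mod 389).
Scan 102·58^i mod 389 for i = 0, 1, …:
  i=0: 102   i=1: 81   i=2: 30   i=3: 184
  i=4: 169   i=5: 77
Match at i=5, j=9: x = 5·10 + 9 = 59.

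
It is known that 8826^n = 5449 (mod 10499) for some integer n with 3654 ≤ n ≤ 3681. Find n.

Compute 8826^3654 mod 10499 = 9833, then multiply by 8826 repeatedly:
  8826^3654=9833  8826^3655=1324  8826^3656=237  8826^3657=2461  8826^3658=8854
  8826^3659=1347  8826^3660=3754  8826^3661=8459  8826^3662=745  8826^3663=2996
  8826^3664=6214  8826^3665=8487  8826^3666=6396  8826^3667=8472  8826^3668=10493
  8826^3669=10038  8826^3670=4826  8826^3671=10332  8826^3672=6417  8826^3673=4836
  8826^3674=4101  8826^3675=5373  8826^3676=8614  8826^3677=3905  8826^3678=7812
  8826^3679=1779  8826^3680=5449
Found 5449 at exponent 3680.

3680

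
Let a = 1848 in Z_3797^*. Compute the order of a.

949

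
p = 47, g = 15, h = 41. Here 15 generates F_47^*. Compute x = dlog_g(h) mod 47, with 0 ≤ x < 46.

27

Baby-step giant-step with m = ceil(sqrt(46)) = 7.
Baby table (15^j mod 47 for j=0..6):
  0:1  1:15  2:37  3:38  4:6  5:43  6:34
Giant step factor: 15^(-7) ≡ 20 (mod 47).
Scan 41·20^i mod 47 for i = 0, 1, …:
  i=0: 41   i=1: 21   i=2: 44   i=3: 34
Match at i=3, j=6: x = 3·7 + 6 = 27.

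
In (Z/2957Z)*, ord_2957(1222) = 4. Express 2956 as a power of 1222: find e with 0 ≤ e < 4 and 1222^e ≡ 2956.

2

Successive powers of 1222 modulo 2957:
  1222^0=1  1222^1=1222  1222^2=2956
So 1222^2 ≡ 2956 (mod 2957), giving e = 2.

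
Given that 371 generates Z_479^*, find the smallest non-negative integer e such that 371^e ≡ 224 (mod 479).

Baby-step giant-step with m = ceil(sqrt(478)) = 22.
Baby table (371^j mod 479 for j=0..21):
  0:1  1:371  2:168  3:58  4:442  5:164  6:11  7:249
  8:411  9:159  10:72  11:367  12:121  13:344  14:210  15:312
  16:313  17:205  18:373  19:431  20:394  21:79
Giant step factor: 371^(-22) ≡ 165 (mod 479).
Scan 224·165^i mod 479 for i = 0, 1, …:
  i=0: 224   i=1: 77   i=2: 251   i=3: 221
  i=4: 61   i=5: 6   i=6: 32   i=7: 11
Match at i=7, j=6: e = 7·22 + 6 = 160.

160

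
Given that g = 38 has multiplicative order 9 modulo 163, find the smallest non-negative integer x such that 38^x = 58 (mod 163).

Successive powers of 38 modulo 163:
  38^0=1  38^1=38  38^2=140  38^3=104  38^4=40  38^5=53
  38^6=58
So 38^6 ≡ 58 (mod 163), giving x = 6.

6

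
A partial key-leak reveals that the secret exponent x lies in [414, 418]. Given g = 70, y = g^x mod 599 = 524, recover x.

417

Compute 70^414 mod 599 = 536, then multiply by 70 repeatedly:
  70^414=536  70^415=382  70^416=384  70^417=524
Found 524 at exponent 417.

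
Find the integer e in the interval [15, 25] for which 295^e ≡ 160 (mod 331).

Compute 295^15 mod 331 = 61, then multiply by 295 repeatedly:
  295^15=61  295^16=121  295^17=278  295^18=253  295^19=160
Found 160 at exponent 19.

19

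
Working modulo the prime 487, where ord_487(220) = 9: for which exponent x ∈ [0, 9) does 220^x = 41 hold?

5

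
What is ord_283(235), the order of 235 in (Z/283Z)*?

141

The order of 235 must divide p − 1 = 282 = 2 · 3 · 47.
Divisors: 1, 2, 3, 6, 47, 94, 141, 282.
Check each in increasing order: 235^1 ≡ 235;  235^2 ≡ 40;  235^3 ≡ 61;  235^6 ≡ 42;  235^47 ≡ 44;  235^94 ≡ 238;  235^141 ≡ 1.
Smallest exponent giving 1 is 141.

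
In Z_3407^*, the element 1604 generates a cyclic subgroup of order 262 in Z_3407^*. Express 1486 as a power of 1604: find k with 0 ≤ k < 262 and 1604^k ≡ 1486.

247

Baby-step giant-step with m = ceil(sqrt(262)) = 17.
Baby table (1604^j mod 3407 for j=0..16):
  0:1  1:1604  2:531  3:3381  4:2587  5:3229  6:676  7:878
  8:1221  9:2866  10:1021  11:2324  12:438  13:710  14:902  15:2240
  16:1982
Giant step factor: 1604^(-17) ≡ 2935 (mod 3407).
Scan 1486·2935^i mod 3407 for i = 0, 1, …:
  i=0: 1486   i=1: 450   i=2: 2241   i=3: 1825
  i=4: 571   i=5: 3048   i=6: 2505   i=7: 3276
  i=8: 506   i=9: 3065     …   i=13: 3271
  i=14: 2866
Match at i=14, j=9: k = 14·17 + 9 = 247.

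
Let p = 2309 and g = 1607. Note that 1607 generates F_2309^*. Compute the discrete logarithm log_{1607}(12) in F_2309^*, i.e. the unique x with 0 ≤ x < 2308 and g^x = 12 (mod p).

Baby-step giant-step with m = ceil(sqrt(2308)) = 49.
Baby table (1607^j mod 2309 for j=0..48):
  0:1  1:1607  2:987  3:2135  4:2080  5:1437  6:259  7:593
  8:1643  9:1114  10:723  11:434  12:120  13:1193  14:681  15:2210
  16:228  17:1574  18:1063  19:1890  20:895  21:2067  22:1327  23:1282
  24:546  25:2  26:905  27:1974  28:1961  29:1851  30:565  31:518
  32:1186  33:977  34:2228  35:1446  36:868  37:240  38:77  39:1362
  40:2111  41:456  42:839  43:2126  44:1471  45:1790  46:1825  47:345
  48:255
Giant step factor: 1607^(-49) ≡ 979 (mod 2309).
Scan 12·979^i mod 2309 for i = 0, 1, …:
  i=0: 12   i=1: 203   i=2: 163   i=3: 256
  i=4: 1252   i=5: 1938   i=6: 1613   i=7: 2080
Match at i=7, j=4: x = 7·49 + 4 = 347.

347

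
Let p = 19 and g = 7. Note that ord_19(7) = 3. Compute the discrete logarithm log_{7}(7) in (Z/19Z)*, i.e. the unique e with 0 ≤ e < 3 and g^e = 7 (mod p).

Successive powers of 7 modulo 19:
  7^0=1  7^1=7
So 7^1 ≡ 7 (mod 19), giving e = 1.

1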